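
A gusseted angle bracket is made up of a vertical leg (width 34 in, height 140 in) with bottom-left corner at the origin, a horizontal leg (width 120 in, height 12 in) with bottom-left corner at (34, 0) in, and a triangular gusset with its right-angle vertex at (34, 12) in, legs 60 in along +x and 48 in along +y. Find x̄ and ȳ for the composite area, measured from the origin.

Part | A | x̄ᵢ | ȳᵢ | A·x̄ᵢ | A·ȳᵢ
vertical leg | 4760.00 | 17.00 | 70.00 | 80920.00 | 333200.00
horizontal leg | 1440.00 | 94.00 | 6.00 | 135360.00 | 8640.00
gusset | 1440.00 | 54.00 | 28.00 | 77760.00 | 40320.00
Σ | 7640.00 |  |  | 294040.00 | 382160.00
x̄ = 294040.00 / 7640.00 = 38.49 in
ȳ = 382160.00 / 7640.00 = 50.02 in

x̄ = 38.49 in, ȳ = 50.02 in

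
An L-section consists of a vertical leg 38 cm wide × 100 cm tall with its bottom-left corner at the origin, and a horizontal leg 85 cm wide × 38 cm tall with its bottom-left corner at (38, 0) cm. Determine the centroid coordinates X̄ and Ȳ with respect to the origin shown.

vertical leg: A = 38 × 100 = 3800.00, centroid at (19.00, 50.00).
horizontal leg: A = 85 × 38 = 3230.00, centroid at (80.50, 19.00).
ΣA = 7030.00 cm², ΣAX̄ = 332215.00 cm³, ΣAȲ = 251370.00 cm³.
X̄ = 332215.00/7030.00 = 47.26 cm; Ȳ = 251370.00/7030.00 = 35.76 cm.

X̄ = 47.26 cm, Ȳ = 35.76 cm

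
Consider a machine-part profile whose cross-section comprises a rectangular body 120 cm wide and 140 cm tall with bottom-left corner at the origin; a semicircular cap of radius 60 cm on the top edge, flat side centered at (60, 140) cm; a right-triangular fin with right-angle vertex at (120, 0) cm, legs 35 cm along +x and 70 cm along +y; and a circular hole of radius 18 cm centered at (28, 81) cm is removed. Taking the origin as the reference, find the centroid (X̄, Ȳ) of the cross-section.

rectangular body: A = 120 × 140 = 16800.00, centroid at (60.00, 70.00).
semicircular top: A = ½π·60² = 5654.87, centroid at (60.00, 165.46).
triangular fin: A = ½·35·70 = 1225.00, centroid at (131.67, 23.33).
hole: A = −π·18² = -1017.88, centroid at (28.00, 81.00).
ΣA = 22661.99 cm²
ΣAX̄ = (16800.00)(60.00) + (5654.87)(60.00) + (1225.00)(131.67) + (-1017.88)(28.00) = 1480083.14 cm³
ΣAȲ = (16800.00)(70.00) + (5654.87)(165.46) + (1225.00)(23.33) + (-1017.88)(81.00) = 2057816.72 cm³
X̄ = 1480083.14 / 22661.99 = 65.31 cm
Ȳ = 2057816.72 / 22661.99 = 90.80 cm

X̄ = 65.31 cm, Ȳ = 90.80 cm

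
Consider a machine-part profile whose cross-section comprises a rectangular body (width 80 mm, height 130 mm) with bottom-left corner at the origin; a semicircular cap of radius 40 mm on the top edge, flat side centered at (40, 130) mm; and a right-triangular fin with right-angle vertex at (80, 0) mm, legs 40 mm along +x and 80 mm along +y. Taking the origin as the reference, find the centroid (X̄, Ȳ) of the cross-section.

rectangular body: A = 80 × 130 = 10400.00, centroid at (40.00, 65.00).
semicircular top: A = ½π·40² = 2513.27, centroid at (40.00, 146.98).
triangular fin: A = ½·40·80 = 1600.00, centroid at (93.33, 26.67).
ΣA = 14513.27 mm², ΣAX̄ = 665864.30 mm³, ΣAȲ = 1088058.97 mm³.
X̄ = 665864.30/14513.27 = 45.88 mm; Ȳ = 1088058.97/14513.27 = 74.97 mm.

X̄ = 45.88 mm, Ȳ = 74.97 mm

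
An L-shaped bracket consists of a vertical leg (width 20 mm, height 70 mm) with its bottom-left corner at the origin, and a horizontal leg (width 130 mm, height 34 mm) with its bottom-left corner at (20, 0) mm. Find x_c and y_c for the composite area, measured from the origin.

x_c = 66.96 mm, y_c = 21.33 mm

Part | A | x̄ᵢ | ȳᵢ | A·x̄ᵢ | A·ȳᵢ
vertical leg | 1400.00 | 10.00 | 35.00 | 14000.00 | 49000.00
horizontal leg | 4420.00 | 85.00 | 17.00 | 375700.00 | 75140.00
Σ | 5820.00 |  |  | 389700.00 | 124140.00
x_c = 389700.00 / 5820.00 = 66.96 mm
y_c = 124140.00 / 5820.00 = 21.33 mm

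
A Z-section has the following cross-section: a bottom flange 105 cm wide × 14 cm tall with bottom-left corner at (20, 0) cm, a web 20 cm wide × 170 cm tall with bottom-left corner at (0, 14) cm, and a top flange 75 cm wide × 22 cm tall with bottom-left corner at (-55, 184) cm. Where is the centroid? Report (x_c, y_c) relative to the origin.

x_c = 17.13 cm, y_c = 102.55 cm

bottom flange: A = 105 × 14 = 1470.00, centroid at (72.50, 7.00).
web: A = 20 × 170 = 3400.00, centroid at (10.00, 99.00).
top flange: A = 75 × 22 = 1650.00, centroid at (-17.50, 195.00).
ΣA = 6520.00 cm²
ΣAx_c = (1470.00)(72.50) + (3400.00)(10.00) + (1650.00)(-17.50) = 111700.00 cm³
ΣAy_c = (1470.00)(7.00) + (3400.00)(99.00) + (1650.00)(195.00) = 668640.00 cm³
x_c = 111700.00 / 6520.00 = 17.13 cm
y_c = 668640.00 / 6520.00 = 102.55 cm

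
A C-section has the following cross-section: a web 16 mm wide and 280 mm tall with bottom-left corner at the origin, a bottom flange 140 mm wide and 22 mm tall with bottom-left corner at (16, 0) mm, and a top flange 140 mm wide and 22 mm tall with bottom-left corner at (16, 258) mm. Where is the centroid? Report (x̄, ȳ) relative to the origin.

Part | A | x̄ᵢ | ȳᵢ | A·x̄ᵢ | A·ȳᵢ
web | 4480.00 | 8.00 | 140.00 | 35840.00 | 627200.00
bottom flange | 3080.00 | 86.00 | 11.00 | 264880.00 | 33880.00
top flange | 3080.00 | 86.00 | 269.00 | 264880.00 | 828520.00
Σ | 10640.00 |  |  | 565600.00 | 1489600.00
x̄ = 565600.00 / 10640.00 = 53.16 mm
ȳ = 1489600.00 / 10640.00 = 140.00 mm

x̄ = 53.16 mm, ȳ = 140.00 mm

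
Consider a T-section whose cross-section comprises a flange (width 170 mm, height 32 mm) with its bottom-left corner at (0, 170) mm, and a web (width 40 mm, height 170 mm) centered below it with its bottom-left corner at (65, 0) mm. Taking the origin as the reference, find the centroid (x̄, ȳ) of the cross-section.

x̄ = 85.00 mm, ȳ = 129.89 mm

web: A = 40 × 170 = 6800.00, centroid at (85.00, 85.00).
flange: A = 170 × 32 = 5440.00, centroid at (85.00, 186.00).
ΣA = 12240.00 mm²
ΣAx̄ = (6800.00)(85.00) + (5440.00)(85.00) = 1040400.00 mm³
ΣAȳ = (6800.00)(85.00) + (5440.00)(186.00) = 1589840.00 mm³
x̄ = 1040400.00 / 12240.00 = 85.00 mm
ȳ = 1589840.00 / 12240.00 = 129.89 mm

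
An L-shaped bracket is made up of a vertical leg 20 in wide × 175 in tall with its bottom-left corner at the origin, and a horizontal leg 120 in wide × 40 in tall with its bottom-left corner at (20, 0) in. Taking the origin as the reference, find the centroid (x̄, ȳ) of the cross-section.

vertical leg: A = 20 × 175 = 3500.00, centroid at (10.00, 87.50).
horizontal leg: A = 120 × 40 = 4800.00, centroid at (80.00, 20.00).
ΣA = 8300.00 in²
ΣAx̄ = (3500.00)(10.00) + (4800.00)(80.00) = 419000.00 in³
ΣAȳ = (3500.00)(87.50) + (4800.00)(20.00) = 402250.00 in³
x̄ = 419000.00 / 8300.00 = 50.48 in
ȳ = 402250.00 / 8300.00 = 48.46 in

x̄ = 50.48 in, ȳ = 48.46 in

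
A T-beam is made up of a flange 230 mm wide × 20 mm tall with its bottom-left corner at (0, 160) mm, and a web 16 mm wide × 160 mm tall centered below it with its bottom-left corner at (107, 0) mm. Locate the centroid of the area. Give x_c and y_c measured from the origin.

Part | A | x̄ᵢ | ȳᵢ | A·x̄ᵢ | A·ȳᵢ
web | 2560.00 | 115.00 | 80.00 | 294400.00 | 204800.00
flange | 4600.00 | 115.00 | 170.00 | 529000.00 | 782000.00
Σ | 7160.00 |  |  | 823400.00 | 986800.00
x_c = 823400.00 / 7160.00 = 115.00 mm
y_c = 986800.00 / 7160.00 = 137.82 mm

x_c = 115.00 mm, y_c = 137.82 mm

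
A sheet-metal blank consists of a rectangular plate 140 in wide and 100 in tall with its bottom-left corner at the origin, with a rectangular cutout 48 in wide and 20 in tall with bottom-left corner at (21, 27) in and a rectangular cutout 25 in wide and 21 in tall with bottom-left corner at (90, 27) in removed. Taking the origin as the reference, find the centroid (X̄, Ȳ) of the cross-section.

Part | A | x̄ᵢ | ȳᵢ | A·x̄ᵢ | A·ȳᵢ
plate | 14000.00 | 70.00 | 50.00 | 980000.00 | 700000.00
hole 1 | -960.00 | 45.00 | 37.00 | -43200.00 | -35520.00
hole 2 | -525.00 | 102.50 | 37.50 | -53812.50 | -19687.50
Σ | 12515.00 |  |  | 882987.50 | 644792.50
X̄ = 882987.50 / 12515.00 = 70.55 in
Ȳ = 644792.50 / 12515.00 = 51.52 in

X̄ = 70.55 in, Ȳ = 51.52 in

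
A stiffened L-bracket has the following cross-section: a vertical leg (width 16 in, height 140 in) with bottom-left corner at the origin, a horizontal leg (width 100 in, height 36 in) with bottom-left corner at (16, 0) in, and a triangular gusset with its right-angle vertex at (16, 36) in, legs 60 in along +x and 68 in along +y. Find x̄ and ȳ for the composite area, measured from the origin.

Part | A | x̄ᵢ | ȳᵢ | A·x̄ᵢ | A·ȳᵢ
vertical leg | 2240.00 | 8.00 | 70.00 | 17920.00 | 156800.00
horizontal leg | 3600.00 | 66.00 | 18.00 | 237600.00 | 64800.00
gusset | 2040.00 | 36.00 | 58.67 | 73440.00 | 119680.00
Σ | 7880.00 |  |  | 328960.00 | 341280.00
x̄ = 328960.00 / 7880.00 = 41.75 in
ȳ = 341280.00 / 7880.00 = 43.31 in

x̄ = 41.75 in, ȳ = 43.31 in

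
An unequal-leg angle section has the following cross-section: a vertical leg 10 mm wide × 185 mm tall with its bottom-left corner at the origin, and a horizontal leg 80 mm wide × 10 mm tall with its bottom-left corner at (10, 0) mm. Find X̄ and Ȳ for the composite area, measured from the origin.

X̄ = 18.58 mm, Ȳ = 66.08 mm

vertical leg: A = 10 × 185 = 1850.00, centroid at (5.00, 92.50).
horizontal leg: A = 80 × 10 = 800.00, centroid at (50.00, 5.00).
ΣA = 2650.00 mm²
ΣAX̄ = (1850.00)(5.00) + (800.00)(50.00) = 49250.00 mm³
ΣAȲ = (1850.00)(92.50) + (800.00)(5.00) = 175125.00 mm³
X̄ = 49250.00 / 2650.00 = 18.58 mm
Ȳ = 175125.00 / 2650.00 = 66.08 mm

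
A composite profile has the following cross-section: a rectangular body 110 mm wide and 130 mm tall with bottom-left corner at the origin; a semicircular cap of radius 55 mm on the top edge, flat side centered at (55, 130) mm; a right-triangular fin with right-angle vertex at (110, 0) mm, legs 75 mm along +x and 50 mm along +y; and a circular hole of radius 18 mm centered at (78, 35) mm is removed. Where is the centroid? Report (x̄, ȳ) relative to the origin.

rectangular body: A = 110 × 130 = 14300.00, centroid at (55.00, 65.00).
semicircular top: A = ½π·55² = 4751.66, centroid at (55.00, 153.34).
triangular fin: A = ½·75·50 = 1875.00, centroid at (135.00, 16.67).
hole: A = −π·18² = -1017.88, centroid at (78.00, 35.00).
ΣA = 19908.78 mm²
ΣAx̄ = (14300.00)(55.00) + (4751.66)(55.00) + (1875.00)(135.00) + (-1017.88)(78.00) = 1221571.91 mm³
ΣAȳ = (14300.00)(65.00) + (4751.66)(153.34) + (1875.00)(16.67) + (-1017.88)(35.00) = 1653756.66 mm³
x̄ = 1221571.91 / 19908.78 = 61.36 mm
ȳ = 1653756.66 / 19908.78 = 83.07 mm

x̄ = 61.36 mm, ȳ = 83.07 mm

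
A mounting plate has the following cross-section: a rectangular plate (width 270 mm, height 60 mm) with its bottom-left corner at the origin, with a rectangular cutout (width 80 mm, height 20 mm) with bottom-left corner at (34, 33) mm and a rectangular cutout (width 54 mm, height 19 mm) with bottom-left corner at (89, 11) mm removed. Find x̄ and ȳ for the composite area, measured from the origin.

plate: A = 270 × 60 = 16200.00, centroid at (135.00, 30.00).
hole 1: A = −(80 × 20) = -1600.00, centroid at (74.00, 43.00).
hole 2: A = −(54 × 19) = -1026.00, centroid at (116.00, 20.50).
ΣA = 13574.00 mm², ΣAx̄ = 1949584.00 mm³, ΣAȳ = 396167.00 mm³.
x̄ = 1949584.00/13574.00 = 143.63 mm; ȳ = 396167.00/13574.00 = 29.19 mm.

x̄ = 143.63 mm, ȳ = 29.19 mm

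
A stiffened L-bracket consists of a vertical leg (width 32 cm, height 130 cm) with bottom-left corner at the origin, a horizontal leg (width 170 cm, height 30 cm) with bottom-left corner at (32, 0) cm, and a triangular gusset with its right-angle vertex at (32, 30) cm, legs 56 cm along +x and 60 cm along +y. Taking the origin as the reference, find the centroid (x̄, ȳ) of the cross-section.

x̄ = 68.41 cm, ȳ = 39.39 cm

vertical leg: A = 32 × 130 = 4160.00, centroid at (16.00, 65.00).
horizontal leg: A = 170 × 30 = 5100.00, centroid at (117.00, 15.00).
gusset: A = ½·56·60 = 1680.00, centroid at (50.67, 50.00).
ΣA = 10940.00 cm², ΣAx̄ = 748380.00 cm³, ΣAȳ = 430900.00 cm³.
x̄ = 748380.00/10940.00 = 68.41 cm; ȳ = 430900.00/10940.00 = 39.39 cm.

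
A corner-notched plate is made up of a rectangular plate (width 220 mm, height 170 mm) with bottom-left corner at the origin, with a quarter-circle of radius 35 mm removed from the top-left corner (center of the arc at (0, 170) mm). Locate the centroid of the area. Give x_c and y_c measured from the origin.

x_c = 112.51 mm, y_c = 83.15 mm

plate: A = 220 × 170 = 37400.00, centroid at (110.00, 85.00).
removed quarter-circle: A = −¼π·35² = -962.11, centroid at (14.85, 155.15).
ΣA = 36437.89 mm²
ΣAx_c = (37400.00)(110.00) + (-962.11)(14.85) = 4099708.33 mm³
ΣAy_c = (37400.00)(85.00) + (-962.11)(155.15) = 3029732.50 mm³
x_c = 4099708.33 / 36437.89 = 112.51 mm
y_c = 3029732.50 / 36437.89 = 83.15 mm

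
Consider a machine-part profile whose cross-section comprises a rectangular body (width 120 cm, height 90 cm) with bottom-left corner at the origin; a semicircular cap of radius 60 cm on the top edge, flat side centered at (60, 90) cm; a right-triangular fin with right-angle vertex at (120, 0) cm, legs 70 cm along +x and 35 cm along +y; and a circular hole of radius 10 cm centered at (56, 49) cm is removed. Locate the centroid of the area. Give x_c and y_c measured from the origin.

x_c = 65.95 cm, y_c = 65.52 cm

Part | A | x̄ᵢ | ȳᵢ | A·x̄ᵢ | A·ȳᵢ
rectangular body | 10800.00 | 60.00 | 45.00 | 648000.00 | 486000.00
semicircular top | 5654.87 | 60.00 | 115.46 | 339292.01 | 652938.01
triangular fin | 1225.00 | 143.33 | 11.67 | 175583.33 | 14291.67
hole | -314.16 | 56.00 | 49.00 | -17592.92 | -15393.80
Σ | 17365.71 |  |  | 1145282.42 | 1137835.87
x_c = 1145282.42 / 17365.71 = 65.95 cm
y_c = 1137835.87 / 17365.71 = 65.52 cm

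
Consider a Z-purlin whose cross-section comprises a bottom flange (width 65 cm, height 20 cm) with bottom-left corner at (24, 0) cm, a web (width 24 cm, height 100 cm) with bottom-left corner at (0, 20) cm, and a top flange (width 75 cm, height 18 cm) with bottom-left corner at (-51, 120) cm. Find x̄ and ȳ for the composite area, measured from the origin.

Part | A | x̄ᵢ | ȳᵢ | A·x̄ᵢ | A·ȳᵢ
bottom flange | 1300.00 | 56.50 | 10.00 | 73450.00 | 13000.00
web | 2400.00 | 12.00 | 70.00 | 28800.00 | 168000.00
top flange | 1350.00 | -13.50 | 129.00 | -18225.00 | 174150.00
Σ | 5050.00 |  |  | 84025.00 | 355150.00
x̄ = 84025.00 / 5050.00 = 16.64 cm
ȳ = 355150.00 / 5050.00 = 70.33 cm

x̄ = 16.64 cm, ȳ = 70.33 cm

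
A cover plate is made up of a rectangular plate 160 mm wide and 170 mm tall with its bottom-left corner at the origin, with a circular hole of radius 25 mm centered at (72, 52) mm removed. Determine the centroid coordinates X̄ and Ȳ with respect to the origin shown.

X̄ = 80.62 mm, Ȳ = 87.57 mm

plate: A = 160 × 170 = 27200.00, centroid at (80.00, 85.00).
hole: A = −π·25² = -1963.50, centroid at (72.00, 52.00).
ΣA = 25236.50 mm²
ΣAX̄ = (27200.00)(80.00) + (-1963.50)(72.00) = 2034628.33 mm³
ΣAȲ = (27200.00)(85.00) + (-1963.50)(52.00) = 2209898.24 mm³
X̄ = 2034628.33 / 25236.50 = 80.62 mm
Ȳ = 2209898.24 / 25236.50 = 87.57 mm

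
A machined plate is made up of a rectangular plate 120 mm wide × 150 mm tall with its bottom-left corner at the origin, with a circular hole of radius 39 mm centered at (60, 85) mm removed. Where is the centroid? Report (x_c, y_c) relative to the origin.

plate: A = 120 × 150 = 18000.00, centroid at (60.00, 75.00).
hole: A = −π·39² = -4778.36, centroid at (60.00, 85.00).
ΣA = 13221.64 mm², ΣAx_c = 793298.25 mm³, ΣAy_c = 943839.19 mm³.
x_c = 793298.25/13221.64 = 60.00 mm; y_c = 943839.19/13221.64 = 71.39 mm.

x_c = 60.00 mm, y_c = 71.39 mm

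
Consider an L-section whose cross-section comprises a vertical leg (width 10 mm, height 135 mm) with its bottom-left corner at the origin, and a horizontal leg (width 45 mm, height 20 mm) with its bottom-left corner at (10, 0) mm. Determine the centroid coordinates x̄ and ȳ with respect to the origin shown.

x̄ = 16.00 mm, ȳ = 44.50 mm

vertical leg: A = 10 × 135 = 1350.00, centroid at (5.00, 67.50).
horizontal leg: A = 45 × 20 = 900.00, centroid at (32.50, 10.00).
ΣA = 2250.00 mm²
ΣAx̄ = (1350.00)(5.00) + (900.00)(32.50) = 36000.00 mm³
ΣAȳ = (1350.00)(67.50) + (900.00)(10.00) = 100125.00 mm³
x̄ = 36000.00 / 2250.00 = 16.00 mm
ȳ = 100125.00 / 2250.00 = 44.50 mm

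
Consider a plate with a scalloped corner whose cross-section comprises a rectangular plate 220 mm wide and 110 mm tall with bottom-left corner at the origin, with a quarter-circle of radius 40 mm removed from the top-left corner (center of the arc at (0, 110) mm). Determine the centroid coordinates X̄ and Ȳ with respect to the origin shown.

Part | A | x̄ᵢ | ȳᵢ | A·x̄ᵢ | A·ȳᵢ
plate | 24200.00 | 110.00 | 55.00 | 2662000.00 | 1331000.00
removed quarter-circle | -1256.64 | 16.98 | 93.02 | -21333.33 | -116896.74
Σ | 22943.36 |  |  | 2640666.67 | 1214103.26
X̄ = 2640666.67 / 22943.36 = 115.10 mm
Ȳ = 1214103.26 / 22943.36 = 52.92 mm

X̄ = 115.10 mm, Ȳ = 52.92 mm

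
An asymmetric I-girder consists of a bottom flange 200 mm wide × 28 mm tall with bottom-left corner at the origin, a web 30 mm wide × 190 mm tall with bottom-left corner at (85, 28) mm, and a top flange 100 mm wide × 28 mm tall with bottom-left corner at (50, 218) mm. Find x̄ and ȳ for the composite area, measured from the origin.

x̄ = 100.00 mm, ȳ = 101.35 mm

bottom flange: A = 200 × 28 = 5600.00, centroid at (100.00, 14.00).
web: A = 30 × 190 = 5700.00, centroid at (100.00, 123.00).
top flange: A = 100 × 28 = 2800.00, centroid at (100.00, 232.00).
ΣA = 14100.00 mm²
ΣAx̄ = (5600.00)(100.00) + (5700.00)(100.00) + (2800.00)(100.00) = 1410000.00 mm³
ΣAȳ = (5600.00)(14.00) + (5700.00)(123.00) + (2800.00)(232.00) = 1429100.00 mm³
x̄ = 1410000.00 / 14100.00 = 100.00 mm
ȳ = 1429100.00 / 14100.00 = 101.35 mm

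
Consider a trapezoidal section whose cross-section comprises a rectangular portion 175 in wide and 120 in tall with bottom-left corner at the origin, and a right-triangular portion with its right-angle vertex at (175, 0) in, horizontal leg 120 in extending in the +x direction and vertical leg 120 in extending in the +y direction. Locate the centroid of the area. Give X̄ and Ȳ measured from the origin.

X̄ = 120.05 in, Ȳ = 54.89 in

rectangular portion: A = 175 × 120 = 21000.00, centroid at (87.50, 60.00).
triangular portion: A = ½·120·120 = 7200.00, centroid at (215.00, 40.00).
ΣA = 28200.00 in², ΣAX̄ = 3385500.00 in³, ΣAȲ = 1548000.00 in³.
X̄ = 3385500.00/28200.00 = 120.05 in; Ȳ = 1548000.00/28200.00 = 54.89 in.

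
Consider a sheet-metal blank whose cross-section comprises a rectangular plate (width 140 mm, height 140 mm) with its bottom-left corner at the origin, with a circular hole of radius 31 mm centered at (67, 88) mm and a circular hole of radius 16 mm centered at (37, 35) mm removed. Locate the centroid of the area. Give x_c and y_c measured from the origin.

x_c = 72.26 mm, y_c = 68.34 mm

plate: A = 140 × 140 = 19600.00, centroid at (70.00, 70.00).
hole 1: A = −π·31² = -3019.07, centroid at (67.00, 88.00).
hole 2: A = −π·16² = -804.25, centroid at (37.00, 35.00).
ΣA = 15776.68 mm²
ΣAx_c = (19600.00)(70.00) + (-3019.07)(67.00) + (-804.25)(37.00) = 1139965.11 mm³
ΣAy_c = (19600.00)(70.00) + (-3019.07)(88.00) + (-804.25)(35.00) = 1078173.12 mm³
x_c = 1139965.11 / 15776.68 = 72.26 mm
y_c = 1078173.12 / 15776.68 = 68.34 mm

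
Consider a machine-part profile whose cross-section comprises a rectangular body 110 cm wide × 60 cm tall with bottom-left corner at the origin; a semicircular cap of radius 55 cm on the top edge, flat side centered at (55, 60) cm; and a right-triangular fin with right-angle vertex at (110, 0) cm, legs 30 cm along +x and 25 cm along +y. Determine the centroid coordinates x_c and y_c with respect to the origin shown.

rectangular body: A = 110 × 60 = 6600.00, centroid at (55.00, 30.00).
semicircular top: A = ½π·55² = 4751.66, centroid at (55.00, 83.34).
triangular fin: A = ½·30·25 = 375.00, centroid at (120.00, 8.33).
ΣA = 11726.66 cm², ΣAx_c = 669341.24 cm³, ΣAy_c = 597141.20 cm³.
x_c = 669341.24/11726.66 = 57.08 cm; y_c = 597141.20/11726.66 = 50.92 cm.

x_c = 57.08 cm, y_c = 50.92 cm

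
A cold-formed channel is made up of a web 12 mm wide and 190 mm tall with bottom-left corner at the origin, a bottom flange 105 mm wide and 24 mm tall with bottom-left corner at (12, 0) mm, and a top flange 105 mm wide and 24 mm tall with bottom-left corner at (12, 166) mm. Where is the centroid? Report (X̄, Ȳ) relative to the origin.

X̄ = 46.28 mm, Ȳ = 95.00 mm

web: A = 12 × 190 = 2280.00, centroid at (6.00, 95.00).
bottom flange: A = 105 × 24 = 2520.00, centroid at (64.50, 12.00).
top flange: A = 105 × 24 = 2520.00, centroid at (64.50, 178.00).
ΣA = 7320.00 mm², ΣAX̄ = 338760.00 mm³, ΣAȲ = 695400.00 mm³.
X̄ = 338760.00/7320.00 = 46.28 mm; Ȳ = 695400.00/7320.00 = 95.00 mm.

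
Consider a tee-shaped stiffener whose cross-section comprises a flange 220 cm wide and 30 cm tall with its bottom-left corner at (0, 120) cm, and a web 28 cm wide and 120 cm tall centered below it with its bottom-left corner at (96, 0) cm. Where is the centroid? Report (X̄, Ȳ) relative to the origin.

X̄ = 110.00 cm, Ȳ = 109.70 cm

web: A = 28 × 120 = 3360.00, centroid at (110.00, 60.00).
flange: A = 220 × 30 = 6600.00, centroid at (110.00, 135.00).
ΣA = 9960.00 cm²
ΣAX̄ = (3360.00)(110.00) + (6600.00)(110.00) = 1095600.00 cm³
ΣAȲ = (3360.00)(60.00) + (6600.00)(135.00) = 1092600.00 cm³
X̄ = 1095600.00 / 9960.00 = 110.00 cm
Ȳ = 1092600.00 / 9960.00 = 109.70 cm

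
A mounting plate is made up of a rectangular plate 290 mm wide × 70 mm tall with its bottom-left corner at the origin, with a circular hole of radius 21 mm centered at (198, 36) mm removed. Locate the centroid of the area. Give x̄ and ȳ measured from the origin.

plate: A = 290 × 70 = 20300.00, centroid at (145.00, 35.00).
hole: A = −π·21² = -1385.44, centroid at (198.00, 36.00).
ΣA = 18914.56 mm², ΣAx̄ = 2669182.41 mm³, ΣAȳ = 660624.08 mm³.
x̄ = 2669182.41/18914.56 = 141.12 mm; ȳ = 660624.08/18914.56 = 34.93 mm.

x̄ = 141.12 mm, ȳ = 34.93 mm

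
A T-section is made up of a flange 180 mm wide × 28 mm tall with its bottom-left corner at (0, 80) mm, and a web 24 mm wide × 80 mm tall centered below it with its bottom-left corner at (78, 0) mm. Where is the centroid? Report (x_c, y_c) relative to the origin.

web: A = 24 × 80 = 1920.00, centroid at (90.00, 40.00).
flange: A = 180 × 28 = 5040.00, centroid at (90.00, 94.00).
ΣA = 6960.00 mm²
ΣAx_c = (1920.00)(90.00) + (5040.00)(90.00) = 626400.00 mm³
ΣAy_c = (1920.00)(40.00) + (5040.00)(94.00) = 550560.00 mm³
x_c = 626400.00 / 6960.00 = 90.00 mm
y_c = 550560.00 / 6960.00 = 79.10 mm

x_c = 90.00 mm, y_c = 79.10 mm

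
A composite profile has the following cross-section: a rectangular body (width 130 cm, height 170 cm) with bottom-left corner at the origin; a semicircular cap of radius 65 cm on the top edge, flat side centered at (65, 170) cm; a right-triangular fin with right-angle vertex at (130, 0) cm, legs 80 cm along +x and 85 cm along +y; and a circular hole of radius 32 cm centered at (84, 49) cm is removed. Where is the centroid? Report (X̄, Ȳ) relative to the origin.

X̄ = 73.66 cm, Ȳ = 108.18 cm

rectangular body: A = 130 × 170 = 22100.00, centroid at (65.00, 85.00).
semicircular top: A = ½π·65² = 6636.61, centroid at (65.00, 197.59).
triangular fin: A = ½·80·85 = 3400.00, centroid at (156.67, 28.33).
hole: A = −π·32² = -3216.99, centroid at (84.00, 49.00).
ΣA = 28919.62 cm², ΣAX̄ = 2130319.37 cm³, ΣAȲ = 3128508.58 cm³.
X̄ = 2130319.37/28919.62 = 73.66 cm; Ȳ = 3128508.58/28919.62 = 108.18 cm.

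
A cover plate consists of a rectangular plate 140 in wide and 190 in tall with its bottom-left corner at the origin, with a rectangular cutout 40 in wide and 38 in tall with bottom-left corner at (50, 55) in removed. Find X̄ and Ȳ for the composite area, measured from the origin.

X̄ = 70.00 in, Ȳ = 96.27 in

Part | A | x̄ᵢ | ȳᵢ | A·x̄ᵢ | A·ȳᵢ
plate | 26600.00 | 70.00 | 95.00 | 1862000.00 | 2527000.00
hole | -1520.00 | 70.00 | 74.00 | -106400.00 | -112480.00
Σ | 25080.00 |  |  | 1755600.00 | 2414520.00
X̄ = 1755600.00 / 25080.00 = 70.00 in
Ȳ = 2414520.00 / 25080.00 = 96.27 in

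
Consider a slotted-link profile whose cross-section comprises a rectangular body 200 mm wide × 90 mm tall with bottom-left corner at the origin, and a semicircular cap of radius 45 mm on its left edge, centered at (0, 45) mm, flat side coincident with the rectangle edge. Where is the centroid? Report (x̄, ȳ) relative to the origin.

rectangular body: A = 200 × 90 = 18000.00, centroid at (100.00, 45.00).
semicircular end: A = ½π·45² = 3180.86, centroid at (-19.10, 45.00).
ΣA = 21180.86 mm²
ΣAx̄ = (18000.00)(100.00) + (3180.86)(-19.10) = 1739250.00 mm³
ΣAȳ = (18000.00)(45.00) + (3180.86)(45.00) = 953138.82 mm³
x̄ = 1739250.00 / 21180.86 = 82.11 mm
ȳ = 953138.82 / 21180.86 = 45.00 mm

x̄ = 82.11 mm, ȳ = 45.00 mm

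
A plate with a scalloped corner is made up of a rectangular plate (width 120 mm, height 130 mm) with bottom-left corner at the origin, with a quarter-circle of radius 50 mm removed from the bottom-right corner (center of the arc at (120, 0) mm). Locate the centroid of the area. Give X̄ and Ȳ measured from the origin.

X̄ = 54.42 mm, Ȳ = 71.30 mm

plate: A = 120 × 130 = 15600.00, centroid at (60.00, 65.00).
removed quarter-circle: A = −¼π·50² = -1963.50, centroid at (98.78, 21.22).
ΣA = 13636.50 mm², ΣAX̄ = 742047.22 mm³, ΣAȲ = 972333.33 mm³.
X̄ = 742047.22/13636.50 = 54.42 mm; Ȳ = 972333.33/13636.50 = 71.30 mm.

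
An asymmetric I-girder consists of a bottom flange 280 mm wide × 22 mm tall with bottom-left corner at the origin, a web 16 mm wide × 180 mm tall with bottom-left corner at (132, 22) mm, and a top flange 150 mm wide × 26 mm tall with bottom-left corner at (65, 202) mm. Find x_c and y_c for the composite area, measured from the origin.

bottom flange: A = 280 × 22 = 6160.00, centroid at (140.00, 11.00).
web: A = 16 × 180 = 2880.00, centroid at (140.00, 112.00).
top flange: A = 150 × 26 = 3900.00, centroid at (140.00, 215.00).
ΣA = 12940.00 mm²
ΣAx_c = (6160.00)(140.00) + (2880.00)(140.00) + (3900.00)(140.00) = 1811600.00 mm³
ΣAy_c = (6160.00)(11.00) + (2880.00)(112.00) + (3900.00)(215.00) = 1228820.00 mm³
x_c = 1811600.00 / 12940.00 = 140.00 mm
y_c = 1228820.00 / 12940.00 = 94.96 mm

x_c = 140.00 mm, y_c = 94.96 mm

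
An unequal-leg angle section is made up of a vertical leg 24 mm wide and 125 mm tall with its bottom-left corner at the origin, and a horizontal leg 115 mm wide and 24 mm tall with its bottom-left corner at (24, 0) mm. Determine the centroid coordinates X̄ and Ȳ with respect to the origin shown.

vertical leg: A = 24 × 125 = 3000.00, centroid at (12.00, 62.50).
horizontal leg: A = 115 × 24 = 2760.00, centroid at (81.50, 12.00).
ΣA = 5760.00 mm²
ΣAX̄ = (3000.00)(12.00) + (2760.00)(81.50) = 260940.00 mm³
ΣAȲ = (3000.00)(62.50) + (2760.00)(12.00) = 220620.00 mm³
X̄ = 260940.00 / 5760.00 = 45.30 mm
Ȳ = 220620.00 / 5760.00 = 38.30 mm

X̄ = 45.30 mm, Ȳ = 38.30 mm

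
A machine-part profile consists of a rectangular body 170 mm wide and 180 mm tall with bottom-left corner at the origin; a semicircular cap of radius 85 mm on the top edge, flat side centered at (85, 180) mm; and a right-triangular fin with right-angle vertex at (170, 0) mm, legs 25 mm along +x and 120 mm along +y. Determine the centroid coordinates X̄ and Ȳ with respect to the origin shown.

rectangular body: A = 170 × 180 = 30600.00, centroid at (85.00, 90.00).
semicircular top: A = ½π·85² = 11349.00, centroid at (85.00, 216.08).
triangular fin: A = ½·25·120 = 1500.00, centroid at (178.33, 40.00).
ΣA = 43449.00 mm²
ΣAX̄ = (30600.00)(85.00) + (11349.00)(85.00) + (1500.00)(178.33) = 3833165.29 mm³
ΣAȲ = (30600.00)(90.00) + (11349.00)(216.08) + (1500.00)(40.00) = 5266237.29 mm³
X̄ = 3833165.29 / 43449.00 = 88.22 mm
Ȳ = 5266237.29 / 43449.00 = 121.21 mm

X̄ = 88.22 mm, Ȳ = 121.21 mm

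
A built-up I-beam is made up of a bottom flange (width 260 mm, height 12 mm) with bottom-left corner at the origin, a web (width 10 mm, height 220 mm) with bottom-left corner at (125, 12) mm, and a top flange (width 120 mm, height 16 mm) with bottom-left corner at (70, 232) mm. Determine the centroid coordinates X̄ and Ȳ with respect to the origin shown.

X̄ = 130.00 mm, Ȳ = 103.30 mm

bottom flange: A = 260 × 12 = 3120.00, centroid at (130.00, 6.00).
web: A = 10 × 220 = 2200.00, centroid at (130.00, 122.00).
top flange: A = 120 × 16 = 1920.00, centroid at (130.00, 240.00).
ΣA = 7240.00 mm², ΣAX̄ = 941200.00 mm³, ΣAȲ = 747920.00 mm³.
X̄ = 941200.00/7240.00 = 130.00 mm; Ȳ = 747920.00/7240.00 = 103.30 mm.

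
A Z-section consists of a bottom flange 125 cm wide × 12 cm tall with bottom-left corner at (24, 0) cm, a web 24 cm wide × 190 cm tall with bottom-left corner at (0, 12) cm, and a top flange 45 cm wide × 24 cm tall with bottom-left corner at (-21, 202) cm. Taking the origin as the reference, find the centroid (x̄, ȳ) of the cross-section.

x̄ = 26.06 cm, ȳ = 101.97 cm

bottom flange: A = 125 × 12 = 1500.00, centroid at (86.50, 6.00).
web: A = 24 × 190 = 4560.00, centroid at (12.00, 107.00).
top flange: A = 45 × 24 = 1080.00, centroid at (1.50, 214.00).
ΣA = 7140.00 cm², ΣAx̄ = 186090.00 cm³, ΣAȳ = 728040.00 cm³.
x̄ = 186090.00/7140.00 = 26.06 cm; ȳ = 728040.00/7140.00 = 101.97 cm.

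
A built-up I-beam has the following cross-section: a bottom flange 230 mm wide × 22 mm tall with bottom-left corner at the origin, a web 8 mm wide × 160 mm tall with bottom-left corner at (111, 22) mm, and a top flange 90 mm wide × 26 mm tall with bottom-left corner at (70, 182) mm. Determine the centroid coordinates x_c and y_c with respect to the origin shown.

x_c = 115.00 mm, y_c = 74.02 mm

Part | A | x̄ᵢ | ȳᵢ | A·x̄ᵢ | A·ȳᵢ
bottom flange | 5060.00 | 115.00 | 11.00 | 581900.00 | 55660.00
web | 1280.00 | 115.00 | 102.00 | 147200.00 | 130560.00
top flange | 2340.00 | 115.00 | 195.00 | 269100.00 | 456300.00
Σ | 8680.00 |  |  | 998200.00 | 642520.00
x_c = 998200.00 / 8680.00 = 115.00 mm
y_c = 642520.00 / 8680.00 = 74.02 mm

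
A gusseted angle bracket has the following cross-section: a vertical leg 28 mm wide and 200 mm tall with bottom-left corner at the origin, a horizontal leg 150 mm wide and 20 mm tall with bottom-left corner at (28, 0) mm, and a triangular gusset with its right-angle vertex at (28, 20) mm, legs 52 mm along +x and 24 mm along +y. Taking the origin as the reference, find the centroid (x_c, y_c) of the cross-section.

x_c = 45.07 mm, y_c = 65.86 mm

vertical leg: A = 28 × 200 = 5600.00, centroid at (14.00, 100.00).
horizontal leg: A = 150 × 20 = 3000.00, centroid at (103.00, 10.00).
gusset: A = ½·52·24 = 624.00, centroid at (45.33, 28.00).
ΣA = 9224.00 mm², ΣAx_c = 415688.00 mm³, ΣAy_c = 607472.00 mm³.
x_c = 415688.00/9224.00 = 45.07 mm; y_c = 607472.00/9224.00 = 65.86 mm.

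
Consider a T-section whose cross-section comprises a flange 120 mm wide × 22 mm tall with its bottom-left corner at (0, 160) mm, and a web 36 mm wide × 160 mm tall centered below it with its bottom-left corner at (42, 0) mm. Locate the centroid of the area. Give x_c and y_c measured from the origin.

web: A = 36 × 160 = 5760.00, centroid at (60.00, 80.00).
flange: A = 120 × 22 = 2640.00, centroid at (60.00, 171.00).
ΣA = 8400.00 mm²
ΣAx_c = (5760.00)(60.00) + (2640.00)(60.00) = 504000.00 mm³
ΣAy_c = (5760.00)(80.00) + (2640.00)(171.00) = 912240.00 mm³
x_c = 504000.00 / 8400.00 = 60.00 mm
y_c = 912240.00 / 8400.00 = 108.60 mm

x_c = 60.00 mm, y_c = 108.60 mm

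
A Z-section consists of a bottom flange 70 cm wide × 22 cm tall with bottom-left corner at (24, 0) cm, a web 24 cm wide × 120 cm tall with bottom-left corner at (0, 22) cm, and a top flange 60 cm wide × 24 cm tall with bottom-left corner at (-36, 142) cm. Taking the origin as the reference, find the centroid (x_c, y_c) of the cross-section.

bottom flange: A = 70 × 22 = 1540.00, centroid at (59.00, 11.00).
web: A = 24 × 120 = 2880.00, centroid at (12.00, 82.00).
top flange: A = 60 × 24 = 1440.00, centroid at (-6.00, 154.00).
ΣA = 5860.00 cm²
ΣAx_c = (1540.00)(59.00) + (2880.00)(12.00) + (1440.00)(-6.00) = 116780.00 cm³
ΣAy_c = (1540.00)(11.00) + (2880.00)(82.00) + (1440.00)(154.00) = 474860.00 cm³
x_c = 116780.00 / 5860.00 = 19.93 cm
y_c = 474860.00 / 5860.00 = 81.03 cm

x_c = 19.93 cm, y_c = 81.03 cm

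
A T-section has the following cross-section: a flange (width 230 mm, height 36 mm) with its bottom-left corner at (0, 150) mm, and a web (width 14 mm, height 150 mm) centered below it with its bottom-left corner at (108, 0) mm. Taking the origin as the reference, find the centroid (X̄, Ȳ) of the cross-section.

X̄ = 115.00 mm, Ȳ = 149.18 mm

web: A = 14 × 150 = 2100.00, centroid at (115.00, 75.00).
flange: A = 230 × 36 = 8280.00, centroid at (115.00, 168.00).
ΣA = 10380.00 mm², ΣAX̄ = 1193700.00 mm³, ΣAȲ = 1548540.00 mm³.
X̄ = 1193700.00/10380.00 = 115.00 mm; Ȳ = 1548540.00/10380.00 = 149.18 mm.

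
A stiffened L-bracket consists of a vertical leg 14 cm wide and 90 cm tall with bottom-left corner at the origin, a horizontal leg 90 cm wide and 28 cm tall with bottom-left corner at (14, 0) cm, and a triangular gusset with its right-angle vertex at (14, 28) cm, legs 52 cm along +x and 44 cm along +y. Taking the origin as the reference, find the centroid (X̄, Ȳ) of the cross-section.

vertical leg: A = 14 × 90 = 1260.00, centroid at (7.00, 45.00).
horizontal leg: A = 90 × 28 = 2520.00, centroid at (59.00, 14.00).
gusset: A = ½·52·44 = 1144.00, centroid at (31.33, 42.67).
ΣA = 4924.00 cm², ΣAX̄ = 193345.33 cm³, ΣAȲ = 140790.67 cm³.
X̄ = 193345.33/4924.00 = 39.27 cm; Ȳ = 140790.67/4924.00 = 28.59 cm.

X̄ = 39.27 cm, Ȳ = 28.59 cm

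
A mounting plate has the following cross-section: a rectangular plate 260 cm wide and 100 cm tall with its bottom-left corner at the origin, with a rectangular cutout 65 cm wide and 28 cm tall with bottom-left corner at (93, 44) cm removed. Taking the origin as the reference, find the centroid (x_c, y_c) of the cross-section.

x_c = 130.34 cm, y_c = 49.40 cm

plate: A = 260 × 100 = 26000.00, centroid at (130.00, 50.00).
hole: A = −(65 × 28) = -1820.00, centroid at (125.50, 58.00).
ΣA = 24180.00 cm², ΣAx_c = 3151590.00 cm³, ΣAy_c = 1194440.00 cm³.
x_c = 3151590.00/24180.00 = 130.34 cm; y_c = 1194440.00/24180.00 = 49.40 cm.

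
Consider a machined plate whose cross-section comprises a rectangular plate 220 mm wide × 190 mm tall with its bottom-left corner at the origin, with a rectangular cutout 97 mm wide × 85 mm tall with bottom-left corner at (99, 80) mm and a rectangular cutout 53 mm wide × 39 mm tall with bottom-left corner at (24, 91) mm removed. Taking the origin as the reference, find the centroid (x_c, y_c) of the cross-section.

plate: A = 220 × 190 = 41800.00, centroid at (110.00, 95.00).
hole 1: A = −(97 × 85) = -8245.00, centroid at (147.50, 122.50).
hole 2: A = −(53 × 39) = -2067.00, centroid at (50.50, 110.50).
ΣA = 31488.00 mm², ΣAx_c = 3277479.00 mm³, ΣAy_c = 2732584.00 mm³.
x_c = 3277479.00/31488.00 = 104.09 mm; y_c = 2732584.00/31488.00 = 86.78 mm.

x_c = 104.09 mm, y_c = 86.78 mm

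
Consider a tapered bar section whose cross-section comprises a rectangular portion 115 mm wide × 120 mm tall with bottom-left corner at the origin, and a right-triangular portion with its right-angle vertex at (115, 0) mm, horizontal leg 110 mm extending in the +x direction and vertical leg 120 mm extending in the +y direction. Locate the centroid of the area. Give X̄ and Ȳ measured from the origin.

rectangular portion: A = 115 × 120 = 13800.00, centroid at (57.50, 60.00).
triangular portion: A = ½·110·120 = 6600.00, centroid at (151.67, 40.00).
ΣA = 20400.00 mm², ΣAX̄ = 1794500.00 mm³, ΣAȲ = 1092000.00 mm³.
X̄ = 1794500.00/20400.00 = 87.97 mm; Ȳ = 1092000.00/20400.00 = 53.53 mm.

X̄ = 87.97 mm, Ȳ = 53.53 mm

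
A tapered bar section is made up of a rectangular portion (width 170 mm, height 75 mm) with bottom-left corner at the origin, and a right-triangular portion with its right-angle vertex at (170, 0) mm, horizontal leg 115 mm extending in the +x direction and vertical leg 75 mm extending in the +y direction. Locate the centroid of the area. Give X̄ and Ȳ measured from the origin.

X̄ = 116.17 mm, Ȳ = 34.34 mm

rectangular portion: A = 170 × 75 = 12750.00, centroid at (85.00, 37.50).
triangular portion: A = ½·115·75 = 4312.50, centroid at (208.33, 25.00).
ΣA = 17062.50 mm², ΣAX̄ = 1982187.50 mm³, ΣAȲ = 585937.50 mm³.
X̄ = 1982187.50/17062.50 = 116.17 mm; Ȳ = 585937.50/17062.50 = 34.34 mm.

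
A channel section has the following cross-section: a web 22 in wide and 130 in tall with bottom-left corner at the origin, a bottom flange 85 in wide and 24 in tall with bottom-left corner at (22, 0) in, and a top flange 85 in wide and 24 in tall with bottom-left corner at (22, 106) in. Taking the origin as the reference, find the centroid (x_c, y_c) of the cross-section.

web: A = 22 × 130 = 2860.00, centroid at (11.00, 65.00).
bottom flange: A = 85 × 24 = 2040.00, centroid at (64.50, 12.00).
top flange: A = 85 × 24 = 2040.00, centroid at (64.50, 118.00).
ΣA = 6940.00 in², ΣAx_c = 294620.00 in³, ΣAy_c = 451100.00 in³.
x_c = 294620.00/6940.00 = 42.45 in; y_c = 451100.00/6940.00 = 65.00 in.

x_c = 42.45 in, y_c = 65.00 in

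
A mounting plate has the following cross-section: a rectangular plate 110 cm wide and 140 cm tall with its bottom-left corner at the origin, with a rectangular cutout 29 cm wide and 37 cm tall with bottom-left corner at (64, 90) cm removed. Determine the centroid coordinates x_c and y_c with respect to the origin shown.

x_c = 53.24 cm, y_c = 67.12 cm

plate: A = 110 × 140 = 15400.00, centroid at (55.00, 70.00).
hole: A = −(29 × 37) = -1073.00, centroid at (78.50, 108.50).
ΣA = 14327.00 cm², ΣAx_c = 762769.50 cm³, ΣAy_c = 961579.50 cm³.
x_c = 762769.50/14327.00 = 53.24 cm; y_c = 961579.50/14327.00 = 67.12 cm.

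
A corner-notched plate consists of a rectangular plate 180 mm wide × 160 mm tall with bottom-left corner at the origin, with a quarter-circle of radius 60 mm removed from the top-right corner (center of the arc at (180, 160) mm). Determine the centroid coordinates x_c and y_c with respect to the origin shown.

plate: A = 180 × 160 = 28800.00, centroid at (90.00, 80.00).
removed quarter-circle: A = −¼π·60² = -2827.43, centroid at (154.54, 134.54).
ΣA = 25972.57 mm²
ΣAx_c = (28800.00)(90.00) + (-2827.43)(154.54) = 2155061.99 mm³
ΣAy_c = (28800.00)(80.00) + (-2827.43)(134.54) = 1923610.66 mm³
x_c = 2155061.99 / 25972.57 = 82.97 mm
y_c = 1923610.66 / 25972.57 = 74.06 mm

x_c = 82.97 mm, y_c = 74.06 mm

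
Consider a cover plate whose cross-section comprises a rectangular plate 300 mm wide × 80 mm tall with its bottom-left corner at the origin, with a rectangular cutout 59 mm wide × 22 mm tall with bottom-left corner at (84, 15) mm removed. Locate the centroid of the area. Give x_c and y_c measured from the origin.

x_c = 152.09 mm, y_c = 40.80 mm

Part | A | x̄ᵢ | ȳᵢ | A·x̄ᵢ | A·ȳᵢ
plate | 24000.00 | 150.00 | 40.00 | 3600000.00 | 960000.00
hole | -1298.00 | 113.50 | 26.00 | -147323.00 | -33748.00
Σ | 22702.00 |  |  | 3452677.00 | 926252.00
x_c = 3452677.00 / 22702.00 = 152.09 mm
y_c = 926252.00 / 22702.00 = 40.80 mm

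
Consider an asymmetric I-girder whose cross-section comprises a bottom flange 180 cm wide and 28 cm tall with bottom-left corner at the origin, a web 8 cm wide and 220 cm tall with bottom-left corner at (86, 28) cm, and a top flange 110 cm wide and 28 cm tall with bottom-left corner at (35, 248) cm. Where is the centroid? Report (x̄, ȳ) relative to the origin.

bottom flange: A = 180 × 28 = 5040.00, centroid at (90.00, 14.00).
web: A = 8 × 220 = 1760.00, centroid at (90.00, 138.00).
top flange: A = 110 × 28 = 3080.00, centroid at (90.00, 262.00).
ΣA = 9880.00 cm², ΣAx̄ = 889200.00 cm³, ΣAȳ = 1120400.00 cm³.
x̄ = 889200.00/9880.00 = 90.00 cm; ȳ = 1120400.00/9880.00 = 113.40 cm.

x̄ = 90.00 cm, ȳ = 113.40 cm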